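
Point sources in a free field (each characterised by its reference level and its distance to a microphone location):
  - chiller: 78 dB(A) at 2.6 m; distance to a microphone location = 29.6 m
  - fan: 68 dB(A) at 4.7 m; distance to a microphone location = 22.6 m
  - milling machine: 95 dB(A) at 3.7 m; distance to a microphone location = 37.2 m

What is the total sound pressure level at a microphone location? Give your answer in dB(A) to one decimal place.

Propagate each source to the receiver with L = L_ref − 20·log₁₀(r/r_ref), then add intensities.
chiller: 78 − 20·log₁₀(29.6/2.6) = 78 − 21.13 = 56.87 dB(A).
fan: 68 − 20·log₁₀(22.6/4.7) = 68 − 13.64 = 54.36 dB(A).
milling machine: 95 − 20·log₁₀(37.2/3.7) = 95 − 20.05 = 74.95 dB(A).
Σ 10^(L/10) = 3.204e+07 → L_total = 10·log₁₀(3.204e+07) = 75.06 dB(A).

75.1 dB(A)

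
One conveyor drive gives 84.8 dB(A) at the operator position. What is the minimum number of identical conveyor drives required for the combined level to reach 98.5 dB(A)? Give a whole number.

24

N identical sources give L₁ + 10·log₁₀ N, so require 10·log₁₀ N ≥ 98.5 − 84.8 = 13.7 dB.
N ≥ 10^(13.7/10) = 23.442, so N = 24.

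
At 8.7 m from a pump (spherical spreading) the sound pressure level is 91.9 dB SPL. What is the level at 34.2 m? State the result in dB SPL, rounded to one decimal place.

80.0 dB SPL

For a point source, L₂ = L₁ − 20·log₁₀(r₂/r₁).
L₂ = 91.9 − 20·log₁₀(34.2/8.7) = 91.9 − 11.890 = 80.01 dB SPL.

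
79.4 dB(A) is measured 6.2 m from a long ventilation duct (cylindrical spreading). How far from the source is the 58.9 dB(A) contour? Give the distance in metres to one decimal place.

695.7 m

The 20.5 dB drop corresponds to a distance ratio of 10^(20.5/10) for a line source.
r₂ = 6.2·10^((79.4−58.9)/10) = 6.2·10^(20.5/10) = 695.65 m.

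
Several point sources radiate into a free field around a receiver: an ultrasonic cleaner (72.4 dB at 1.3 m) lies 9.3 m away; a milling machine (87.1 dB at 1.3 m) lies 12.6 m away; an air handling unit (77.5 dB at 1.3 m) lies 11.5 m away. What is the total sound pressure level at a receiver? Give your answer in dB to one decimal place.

68.1 dB

Propagate each source to the receiver with L = L_ref − 20·log₁₀(r/r_ref), then add intensities.
ultrasonic cleaner: 72.4 − 20·log₁₀(9.3/1.3) = 72.4 − 17.09 = 55.31 dB.
milling machine: 87.1 − 20·log₁₀(12.6/1.3) = 87.1 − 19.73 = 67.37 dB.
air handling unit: 77.5 − 20·log₁₀(11.5/1.3) = 77.5 − 18.94 = 58.56 dB.
Σ 10^(L/10) = 6.518e+06 → L_total = 10·log₁₀(6.518e+06) = 68.14 dB.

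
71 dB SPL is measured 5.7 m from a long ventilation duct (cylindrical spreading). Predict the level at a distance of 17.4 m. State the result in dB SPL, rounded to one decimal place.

Cylindrical spreading from a line source gives a 10·log₁₀(r₂/r₁) drop.
L₂ = 71 − 10·log₁₀(17.4/5.7) = 71 − 4.847 = 66.15 dB SPL.

66.2 dB SPL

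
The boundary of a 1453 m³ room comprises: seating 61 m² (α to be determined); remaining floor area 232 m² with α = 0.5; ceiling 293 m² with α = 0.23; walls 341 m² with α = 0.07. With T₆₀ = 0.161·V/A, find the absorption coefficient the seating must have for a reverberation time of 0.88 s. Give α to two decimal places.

0.96

Required total absorption A = 0.161·1453/0.88 = 265.83 m².
Absorption from the other surfaces = 232·0.5 + 293·0.23 + 341·0.07 = 207.26 m², so the seating must supply 58.57 m² over 61 m².
α = 58.57/61 = 0.960.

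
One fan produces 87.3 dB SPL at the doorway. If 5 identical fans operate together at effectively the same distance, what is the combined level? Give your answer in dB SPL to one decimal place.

94.3 dB SPL

With 5 equal, uncorrelated contributions the intensity is 5× that of one unit, giving a rise of 10·log₁₀ 5.
L_total = 87.3 + 10·log₁₀(5) = 87.3 + 6.990 = 94.29 dB SPL.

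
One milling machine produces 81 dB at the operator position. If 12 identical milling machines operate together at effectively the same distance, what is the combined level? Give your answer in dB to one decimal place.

91.8 dB

N identical incoherent sources raise the level by 10·log₁₀ N.
L_total = 81 + 10·log₁₀(12) = 81 + 10.792 = 91.79 dB.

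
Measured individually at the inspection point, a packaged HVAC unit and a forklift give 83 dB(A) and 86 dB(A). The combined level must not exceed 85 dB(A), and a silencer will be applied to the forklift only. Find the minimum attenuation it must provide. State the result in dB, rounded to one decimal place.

5.3 dB

Fixed contribution from the other source: Σ 10^(L/10) = 10^(83/10) = 1.995e+08 (83.00 dB(A)).
The limit corresponds to 10^(85/10) = 3.162e+08; subtracting the fixed part leaves 1.167e+08 for the forklift, i.e. 80.67 dB(A).
Required insertion loss = 86 − 80.67 = 5.33 dB.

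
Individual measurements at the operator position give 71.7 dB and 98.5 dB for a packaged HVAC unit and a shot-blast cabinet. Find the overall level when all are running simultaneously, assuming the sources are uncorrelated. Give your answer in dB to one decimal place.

98.5 dB

For uncorrelated sources the intensities add, so convert each level to linear form, sum, and take 10·log₁₀ of the total.
Σ 10^(L/10) = 10^(71.7/10) + 10^(98.5/10) = 7.094e+09.
L_total = 10·log₁₀(7.094e+09) = 98.51 dB.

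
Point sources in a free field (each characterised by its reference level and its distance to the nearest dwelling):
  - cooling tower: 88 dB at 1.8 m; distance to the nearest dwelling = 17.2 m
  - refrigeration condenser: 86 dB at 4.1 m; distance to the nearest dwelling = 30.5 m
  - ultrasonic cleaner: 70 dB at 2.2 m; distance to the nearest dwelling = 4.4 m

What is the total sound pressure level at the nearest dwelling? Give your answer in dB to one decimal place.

72.2 dB

First find each source's level at the receiver (point-source: −20·log₁₀(r/r_ref)), then combine on an intensity basis.
cooling tower: 88 − 20·log₁₀(17.2/1.8) = 88 − 19.61 = 68.39 dB.
refrigeration condenser: 86 − 20·log₁₀(30.5/4.1) = 86 − 17.43 = 68.57 dB.
ultrasonic cleaner: 70 − 20·log₁₀(4.4/2.2) = 70 − 6.02 = 63.98 dB.
Σ 10^(L/10) = 1.660e+07 → L_total = 10·log₁₀(1.660e+07) = 72.20 dB.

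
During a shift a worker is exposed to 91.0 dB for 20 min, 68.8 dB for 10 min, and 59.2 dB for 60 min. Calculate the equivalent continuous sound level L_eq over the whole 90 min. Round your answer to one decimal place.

Weight each interval's intensity by its duration and average over T = 90 min:
Σ tᵢ·10^(Lᵢ/10) = 20·10^(91.0/10) + 10·10^(68.8/10) + 60·10^(59.2/10) = 2.530e+10.
L_eq = 10·log₁₀(2.530e+10/90) = 84.49 dB.

84.5 dB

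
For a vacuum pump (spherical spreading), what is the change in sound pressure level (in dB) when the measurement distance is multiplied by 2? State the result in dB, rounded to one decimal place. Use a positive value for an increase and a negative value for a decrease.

-6.0 dB

A point source loses 6 dB per doubling of distance; generally ΔL = −20·log₁₀(r₂/r₁).
ΔL = −20·log₁₀(2) = -6.02 dB.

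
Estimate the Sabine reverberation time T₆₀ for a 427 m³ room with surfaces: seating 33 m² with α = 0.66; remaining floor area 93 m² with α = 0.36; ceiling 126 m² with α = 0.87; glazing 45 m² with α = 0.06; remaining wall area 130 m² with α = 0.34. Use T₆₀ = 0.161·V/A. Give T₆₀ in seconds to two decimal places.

0.32 s

Total absorption A = 33·0.66 + 93·0.36 + 126·0.87 + 45·0.06 + 130·0.34 = 211.78 m² sabins.
T₆₀ = 0.161 × 427 / 211.78 = 0.325 s.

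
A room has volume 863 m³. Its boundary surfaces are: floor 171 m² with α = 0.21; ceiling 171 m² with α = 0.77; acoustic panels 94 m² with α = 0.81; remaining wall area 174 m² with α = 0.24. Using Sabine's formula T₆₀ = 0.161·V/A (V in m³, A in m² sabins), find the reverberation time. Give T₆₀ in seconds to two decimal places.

Total absorption A = 171·0.21 + 171·0.77 + 94·0.81 + 174·0.24 = 285.48 m² sabins.
T₆₀ = 0.161·V/A = 0.161·863/285.48 = 0.487 s.

0.49 s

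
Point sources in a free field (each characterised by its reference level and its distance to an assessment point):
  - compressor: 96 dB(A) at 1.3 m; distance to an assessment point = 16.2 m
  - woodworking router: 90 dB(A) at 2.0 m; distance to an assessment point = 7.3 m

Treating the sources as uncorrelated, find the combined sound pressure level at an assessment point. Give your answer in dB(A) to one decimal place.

80.0 dB(A)

Propagate each source to the receiver with L = L_ref − 20·log₁₀(r/r_ref), then add intensities.
compressor: 96 − 20·log₁₀(16.2/1.3) = 96 − 21.91 = 74.09 dB(A).
woodworking router: 90 − 20·log₁₀(7.3/2.0) = 90 − 11.25 = 78.75 dB(A).
Σ 10^(L/10) = 1.007e+08 → L_total = 10·log₁₀(1.007e+08) = 80.03 dB(A).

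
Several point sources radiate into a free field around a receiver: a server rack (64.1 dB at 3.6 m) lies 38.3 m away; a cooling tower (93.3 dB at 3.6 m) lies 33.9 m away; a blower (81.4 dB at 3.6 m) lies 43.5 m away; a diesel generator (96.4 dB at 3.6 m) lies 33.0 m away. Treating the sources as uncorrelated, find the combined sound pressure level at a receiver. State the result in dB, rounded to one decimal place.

First find each source's level at the receiver (point-source: −20·log₁₀(r/r_ref)), then combine on an intensity basis.
server rack: 64.1 − 20·log₁₀(38.3/3.6) = 64.1 − 20.54 = 43.56 dB.
cooling tower: 93.3 − 20·log₁₀(33.9/3.6) = 93.3 − 19.48 = 73.82 dB.
blower: 81.4 − 20·log₁₀(43.5/3.6) = 81.4 − 21.64 = 59.76 dB.
diesel generator: 96.4 − 20·log₁₀(33.0/3.6) = 96.4 − 19.24 = 77.16 dB.
Σ 10^(L/10) = 7.703e+07 → L_total = 10·log₁₀(7.703e+07) = 78.87 dB.

78.9 dB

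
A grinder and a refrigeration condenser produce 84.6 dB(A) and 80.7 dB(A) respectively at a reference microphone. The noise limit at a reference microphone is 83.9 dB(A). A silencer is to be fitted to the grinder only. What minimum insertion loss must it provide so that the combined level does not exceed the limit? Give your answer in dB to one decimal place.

3.5 dB

Fixed contribution from the other source: Σ 10^(L/10) = 10^(80.7/10) = 1.175e+08 (80.70 dB(A)).
To meet 83.9 dB(A) overall, the treated grinder may contribute at most 10^(83.9/10) − 1.175e+08 = 1.280e+08, i.e. 81.07 dB(A).
Required insertion loss = 84.6 − 81.07 = 3.53 dB.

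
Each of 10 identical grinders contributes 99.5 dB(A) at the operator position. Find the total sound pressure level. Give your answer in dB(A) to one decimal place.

109.5 dB(A)

With 10 equal, uncorrelated contributions the intensity is 10× that of one unit, giving a rise of 10·log₁₀ 10.
L_total = 99.5 + 10·log₁₀(10) = 99.5 + 10.000 = 109.50 dB(A).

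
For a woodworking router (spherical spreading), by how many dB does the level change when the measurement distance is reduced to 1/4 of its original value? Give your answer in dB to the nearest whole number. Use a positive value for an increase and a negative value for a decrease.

With spherical spreading the level changes by −20·log₁₀(r₂/r₁).
ΔL = −20·log₁₀(0.25) = +12.04 dB.

+12 dB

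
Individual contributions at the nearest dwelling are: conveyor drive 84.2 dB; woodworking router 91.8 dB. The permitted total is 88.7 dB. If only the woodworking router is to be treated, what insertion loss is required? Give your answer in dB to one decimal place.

Everything except the woodworking router sums to 10^(84.2/10) = 2.630e+08 in linear terms, 84.20 dB.
To meet 88.7 dB overall, the treated woodworking router may contribute at most 10^(88.7/10) − 2.630e+08 = 4.783e+08, i.e. 86.80 dB.
Required insertion loss = 91.8 − 86.80 = 5.00 dB.

5.0 dB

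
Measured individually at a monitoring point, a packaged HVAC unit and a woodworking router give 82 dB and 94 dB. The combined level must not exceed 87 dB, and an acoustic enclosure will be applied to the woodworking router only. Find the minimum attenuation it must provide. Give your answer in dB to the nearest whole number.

9 dB

The untreated sources together contribute 10^(82/10) = 1.585e+08, i.e. 82.00 dB.
The limit corresponds to 10^(87/10) = 5.012e+08; subtracting the fixed part leaves 3.427e+08 for the woodworking router, i.e. 85.35 dB.
Required insertion loss = 94 − 85.35 = 8.65 dB.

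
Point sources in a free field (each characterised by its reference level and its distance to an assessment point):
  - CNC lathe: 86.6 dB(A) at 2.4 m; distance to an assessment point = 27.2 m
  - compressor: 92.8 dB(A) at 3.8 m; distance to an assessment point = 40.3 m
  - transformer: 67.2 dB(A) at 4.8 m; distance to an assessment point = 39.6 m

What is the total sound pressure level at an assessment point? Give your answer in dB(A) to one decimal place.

First find each source's level at the receiver (point-source: −20·log₁₀(r/r_ref)), then combine on an intensity basis.
CNC lathe: 86.6 − 20·log₁₀(27.2/2.4) = 86.6 − 21.09 = 65.51 dB(A).
compressor: 92.8 − 20·log₁₀(40.3/3.8) = 92.8 − 20.51 = 72.29 dB(A).
transformer: 67.2 − 20·log₁₀(39.6/4.8) = 67.2 − 18.33 = 48.87 dB(A).
Σ 10^(L/10) = 2.058e+07 → L_total = 10·log₁₀(2.058e+07) = 73.13 dB(A).

73.1 dB(A)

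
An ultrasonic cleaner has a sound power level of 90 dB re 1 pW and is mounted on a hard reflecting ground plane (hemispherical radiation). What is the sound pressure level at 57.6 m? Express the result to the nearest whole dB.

L_p = L_w − 10·log₁₀(2π·r²) with r = 57.6 m.
2π·r² = 2.085e+04 m², 10·log₁₀ of that is 43.190 dB.
L_p = 90 − 43.190 = 46.81 dB.

47 dB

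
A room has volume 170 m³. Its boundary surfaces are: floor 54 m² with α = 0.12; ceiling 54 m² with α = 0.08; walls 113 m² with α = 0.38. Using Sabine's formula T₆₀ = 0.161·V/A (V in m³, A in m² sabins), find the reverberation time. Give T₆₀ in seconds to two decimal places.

A = Σ Sᵢαᵢ = 54·0.12 + 54·0.08 + 113·0.38 = 53.74 m².
T₆₀ = 0.161 × 170 / 53.74 = 0.509 s.

0.51 s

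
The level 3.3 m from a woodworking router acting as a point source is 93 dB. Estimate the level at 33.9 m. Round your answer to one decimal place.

For a point source, L₂ = L₁ − 20·log₁₀(r₂/r₁).
L₂ = 93 − 20·log₁₀(33.9/3.3) = 93 − 20.234 = 72.77 dB.

72.8 dB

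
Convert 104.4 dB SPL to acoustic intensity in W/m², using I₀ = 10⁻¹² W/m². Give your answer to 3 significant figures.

0.0275 W/m²

L = 10·log₁₀(I/I₀) ⇒ I = I₀·10^(L/10) = 10⁻¹² × 10^10.44.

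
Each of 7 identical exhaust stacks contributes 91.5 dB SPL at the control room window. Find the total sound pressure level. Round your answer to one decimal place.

100.0 dB SPL

N identical incoherent sources raise the level by 10·log₁₀ N.
L_total = 91.5 + 10·log₁₀(7) = 91.5 + 8.451 = 99.95 dB SPL.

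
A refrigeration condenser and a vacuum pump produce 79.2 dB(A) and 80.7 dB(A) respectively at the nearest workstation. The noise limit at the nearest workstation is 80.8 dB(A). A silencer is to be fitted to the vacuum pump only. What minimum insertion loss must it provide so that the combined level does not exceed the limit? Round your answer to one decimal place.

Fixed contribution from the other source: Σ 10^(L/10) = 10^(79.2/10) = 8.318e+07 (79.20 dB(A)).
To meet 80.8 dB(A) overall, the treated vacuum pump may contribute at most 10^(80.8/10) − 8.318e+07 = 3.705e+07, i.e. 75.69 dB(A).
So the vacuum pump must be reduced from 80.7 to 75.69 dB(A): IL = 5.01 dB.

5.0 dB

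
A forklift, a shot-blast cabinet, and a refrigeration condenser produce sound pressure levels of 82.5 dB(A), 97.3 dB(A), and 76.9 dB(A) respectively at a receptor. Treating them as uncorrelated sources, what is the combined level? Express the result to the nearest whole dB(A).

97 dB(A)

For uncorrelated sources the intensities add, so convert each level to linear form, sum, and take 10·log₁₀ of the total.
Σ 10^(L/10) = 10^(82.5/10) + 10^(97.3/10) + 10^(76.9/10) = 5.597e+09.
L_total = 10·log₁₀(5.597e+09) = 97.48 dB(A).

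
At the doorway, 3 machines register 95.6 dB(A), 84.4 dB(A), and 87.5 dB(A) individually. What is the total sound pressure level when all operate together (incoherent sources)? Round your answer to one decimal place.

96.5 dB(A)

Incoherent sources combine by intensity addition: L_total = 10·log₁₀(Σ 10^(L_i/10)).
Σ 10^(L/10) = 10^(95.6/10) + 10^(84.4/10) + 10^(87.5/10) = 4.469e+09.
L_total = 10·log₁₀(4.469e+09) = 96.50 dB(A).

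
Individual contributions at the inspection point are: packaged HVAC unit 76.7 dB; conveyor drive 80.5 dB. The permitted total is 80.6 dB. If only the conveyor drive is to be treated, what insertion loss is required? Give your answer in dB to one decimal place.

The untreated sources together contribute 10^(76.7/10) = 4.677e+07, i.e. 76.70 dB.
To meet 80.6 dB overall, the treated conveyor drive may contribute at most 10^(80.6/10) − 4.677e+07 = 6.804e+07, i.e. 78.33 dB.
So the conveyor drive must be reduced from 80.5 to 78.33 dB: IL = 2.17 dB.

2.2 dB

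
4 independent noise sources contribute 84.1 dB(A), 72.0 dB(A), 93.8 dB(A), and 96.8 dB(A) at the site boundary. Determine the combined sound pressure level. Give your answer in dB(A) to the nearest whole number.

For uncorrelated sources the intensities add, so convert each level to linear form, sum, and take 10·log₁₀ of the total.
Σ 10^(L/10) = 10^(84.1/10) + 10^(72.0/10) + 10^(93.8/10) + 10^(96.8/10) = 7.458e+09.
L_total = 10·log₁₀(7.458e+09) = 98.73 dB(A).

99 dB(A)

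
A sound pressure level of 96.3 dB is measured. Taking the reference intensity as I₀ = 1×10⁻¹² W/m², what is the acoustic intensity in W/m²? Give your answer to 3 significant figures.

0.00427 W/m²

I/I₀ = 10^(96.3/10) = 4.266e+09, so I = 4.266e+09 × 10⁻¹² W/m².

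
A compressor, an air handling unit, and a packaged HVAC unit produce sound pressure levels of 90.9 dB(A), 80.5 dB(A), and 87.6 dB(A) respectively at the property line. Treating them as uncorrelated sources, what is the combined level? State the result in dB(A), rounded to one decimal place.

Incoherent sources combine by intensity addition: L_total = 10·log₁₀(Σ 10^(L_i/10)).
Σ 10^(L/10) = 10^(90.9/10) + 10^(80.5/10) + 10^(87.6/10) = 1.918e+09.
L_total = 10·log₁₀(1.918e+09) = 92.83 dB(A).

92.8 dB(A)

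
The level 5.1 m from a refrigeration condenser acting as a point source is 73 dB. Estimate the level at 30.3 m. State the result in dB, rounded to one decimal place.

57.5 dB

Spherical spreading from a point source gives a 20·log₁₀(r₂/r₁) drop.
L₂ = 73 − 20·log₁₀(30.3/5.1) = 73 − 15.477 = 57.52 dB.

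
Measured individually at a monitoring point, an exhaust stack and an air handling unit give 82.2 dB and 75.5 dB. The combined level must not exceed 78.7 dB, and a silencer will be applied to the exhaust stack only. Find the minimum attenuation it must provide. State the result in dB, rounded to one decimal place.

6.3 dB

The untreated sources together contribute 10^(75.5/10) = 3.548e+07, i.e. 75.50 dB.
To meet 78.7 dB overall, the treated exhaust stack may contribute at most 10^(78.7/10) − 3.548e+07 = 3.865e+07, i.e. 75.87 dB.
So the exhaust stack must be reduced from 82.2 to 75.87 dB: IL = 6.33 dB.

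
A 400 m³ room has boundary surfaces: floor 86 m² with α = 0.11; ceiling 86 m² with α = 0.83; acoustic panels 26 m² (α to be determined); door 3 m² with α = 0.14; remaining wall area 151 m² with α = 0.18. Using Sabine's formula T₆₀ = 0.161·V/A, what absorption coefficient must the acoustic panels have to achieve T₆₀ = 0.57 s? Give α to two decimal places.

From T₆₀ = 0.161·V/A, the target T₆₀ = 0.57 s needs A = 0.161·400/0.57 = 112.98 m².
Absorption from the other surfaces = 86·0.11 + 86·0.83 + 3·0.14 + 151·0.18 = 108.44 m², so the acoustic panels must supply 4.54 m² over 26 m².
α = 4.54/26 = 0.175.

0.17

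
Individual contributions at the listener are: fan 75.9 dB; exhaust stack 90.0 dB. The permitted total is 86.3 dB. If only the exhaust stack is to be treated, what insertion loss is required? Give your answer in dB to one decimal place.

4.1 dB

Fixed contribution from the other source: Σ 10^(L/10) = 10^(75.9/10) = 3.890e+07 (75.90 dB).
The limit corresponds to 10^(86.3/10) = 4.266e+08; subtracting the fixed part leaves 3.877e+08 for the exhaust stack, i.e. 85.88 dB.
Required insertion loss = 90.0 − 85.88 = 4.12 dB.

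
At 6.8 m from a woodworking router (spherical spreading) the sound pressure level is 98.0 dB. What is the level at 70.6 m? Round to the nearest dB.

78 dB

Spherical spreading from a point source gives a 20·log₁₀(r₂/r₁) drop.
L₂ = 98.0 − 20·log₁₀(70.6/6.8) = 98.0 − 20.326 = 77.67 dB.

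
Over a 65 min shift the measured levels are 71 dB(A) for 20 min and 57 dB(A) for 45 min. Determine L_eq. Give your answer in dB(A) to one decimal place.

The energy average is taken in the linear domain: L_eq = 10·log₁₀[(Σ tᵢ·10^(Lᵢ/10))/T], T = 65 min.
Σ tᵢ·10^(Lᵢ/10) = 20·10^(71/10) + 45·10^(57/10) = 2.743e+08.
L_eq = 10·log₁₀(2.743e+08/65) = 66.25 dB(A).

66.3 dB(A)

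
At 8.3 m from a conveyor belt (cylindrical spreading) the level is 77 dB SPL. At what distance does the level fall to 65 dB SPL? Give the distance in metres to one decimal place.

Line-source spreading drops the level by 10·log₁₀(r₂/r₁); inverting, r₂/r₁ = 10^(ΔL/10).
r₂ = 8.3·10^((77−65)/10) = 8.3·10^(12.0/10) = 131.55 m.

131.5 m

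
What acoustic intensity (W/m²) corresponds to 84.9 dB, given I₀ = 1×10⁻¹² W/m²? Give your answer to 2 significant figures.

0.00031 W/m²

I = I₀·10^(L/10) = 10⁻¹² × 10^(84.9/10) = 10^(-3.510).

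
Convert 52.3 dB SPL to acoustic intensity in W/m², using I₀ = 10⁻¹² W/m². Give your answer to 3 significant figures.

I/I₀ = 10^(52.3/10) = 1.698e+05, so I = 1.698e+05 × 10⁻¹² W/m².

1.70e-07 W/m²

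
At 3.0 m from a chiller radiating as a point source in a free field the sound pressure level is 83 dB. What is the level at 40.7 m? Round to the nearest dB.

Spherical spreading from a point source gives a 20·log₁₀(r₂/r₁) drop.
L₂ = 83 − 20·log₁₀(40.7/3.0) = 83 − 22.649 = 60.35 dB.

60 dB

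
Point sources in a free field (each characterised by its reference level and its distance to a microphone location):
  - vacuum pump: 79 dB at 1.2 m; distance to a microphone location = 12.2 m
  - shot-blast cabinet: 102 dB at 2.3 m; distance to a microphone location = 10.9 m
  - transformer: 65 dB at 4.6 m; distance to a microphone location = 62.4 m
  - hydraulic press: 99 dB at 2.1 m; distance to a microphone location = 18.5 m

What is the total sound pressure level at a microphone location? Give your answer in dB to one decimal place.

89.1 dB

Propagate each source to the receiver with L = L_ref − 20·log₁₀(r/r_ref), then add intensities.
vacuum pump: 79 − 20·log₁₀(12.2/1.2) = 79 − 20.14 = 58.86 dB.
shot-blast cabinet: 102 − 20·log₁₀(10.9/2.3) = 102 − 13.51 = 88.49 dB.
transformer: 65 − 20·log₁₀(62.4/4.6) = 65 − 22.65 = 42.35 dB.
hydraulic press: 99 − 20·log₁₀(18.5/2.1) = 99 − 18.90 = 80.10 dB.
Σ 10^(L/10) = 8.088e+08 → L_total = 10·log₁₀(8.088e+08) = 89.08 dB.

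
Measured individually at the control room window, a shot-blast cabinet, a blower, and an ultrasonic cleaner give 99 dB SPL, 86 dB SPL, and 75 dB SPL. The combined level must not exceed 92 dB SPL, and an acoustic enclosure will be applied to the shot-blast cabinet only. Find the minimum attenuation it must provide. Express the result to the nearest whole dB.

8 dB

The untreated sources together contribute 10^(86/10) + 10^(75/10) = 4.297e+08, i.e. 86.33 dB SPL.
The limit corresponds to 10^(92/10) = 1.585e+09; subtracting the fixed part leaves 1.155e+09 for the shot-blast cabinet, i.e. 90.63 dB SPL.
So the shot-blast cabinet must be reduced from 99 to 90.63 dB SPL: IL = 8.37 dB.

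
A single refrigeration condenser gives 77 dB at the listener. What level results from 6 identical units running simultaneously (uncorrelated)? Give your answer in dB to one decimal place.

84.8 dB

N identical incoherent sources raise the level by 10·log₁₀ N.
L_total = 77 + 10·log₁₀(6) = 77 + 7.782 = 84.78 dB.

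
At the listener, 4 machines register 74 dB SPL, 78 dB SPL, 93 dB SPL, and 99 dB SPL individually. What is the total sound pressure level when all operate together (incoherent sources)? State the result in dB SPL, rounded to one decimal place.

For uncorrelated sources the intensities add, so convert each level to linear form, sum, and take 10·log₁₀ of the total.
Σ 10^(L/10) = 10^(74/10) + 10^(78/10) + 10^(93/10) + 10^(99/10) = 1.003e+10.
L_total = 10·log₁₀(1.003e+10) = 100.01 dB SPL.

100.0 dB SPL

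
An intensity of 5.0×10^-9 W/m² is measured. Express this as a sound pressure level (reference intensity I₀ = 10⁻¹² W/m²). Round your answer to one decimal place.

37.0 dB

I/I₀ = 5.0×10^-9/10⁻¹² = 5.0×10^3, and L = 10·log₁₀(I/I₀).
L = 10·(0.6990 + 3) = 36.99 dB.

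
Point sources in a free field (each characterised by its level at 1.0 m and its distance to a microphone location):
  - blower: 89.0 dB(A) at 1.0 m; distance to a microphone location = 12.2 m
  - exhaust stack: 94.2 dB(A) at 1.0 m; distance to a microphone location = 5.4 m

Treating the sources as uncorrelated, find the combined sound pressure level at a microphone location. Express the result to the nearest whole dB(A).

First find each source's level at the receiver (point-source: −20·log₁₀(r/r_ref)), then combine on an intensity basis.
blower: 89.0 − 20·log₁₀(12.2/1.0) = 89.0 − 21.73 = 67.27 dB(A).
exhaust stack: 94.2 − 20·log₁₀(5.4/1.0) = 94.2 − 14.65 = 79.55 dB(A).
Σ 10^(L/10) = 9.554e+07 → L_total = 10·log₁₀(9.554e+07) = 79.80 dB(A).

80 dB(A)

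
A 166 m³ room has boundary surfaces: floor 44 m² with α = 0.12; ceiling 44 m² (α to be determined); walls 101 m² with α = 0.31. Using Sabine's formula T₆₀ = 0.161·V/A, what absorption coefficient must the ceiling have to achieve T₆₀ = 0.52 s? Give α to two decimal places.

0.34

Required total absorption A = 0.161·166/0.52 = 51.40 m².
Absorption from the other surfaces = 44·0.12 + 101·0.31 = 36.59 m², so the ceiling must supply 14.81 m² over 44 m².
α = 14.81/44 = 0.337.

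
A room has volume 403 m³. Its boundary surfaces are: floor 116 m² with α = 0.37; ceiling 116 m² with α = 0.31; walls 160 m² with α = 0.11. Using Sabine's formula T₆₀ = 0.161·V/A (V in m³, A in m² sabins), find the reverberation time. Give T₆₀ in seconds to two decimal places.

0.67 s

Total absorption A = 116·0.37 + 116·0.31 + 160·0.11 = 96.48 m² sabins.
T₆₀ = 0.161 × 403 / 96.48 = 0.673 s.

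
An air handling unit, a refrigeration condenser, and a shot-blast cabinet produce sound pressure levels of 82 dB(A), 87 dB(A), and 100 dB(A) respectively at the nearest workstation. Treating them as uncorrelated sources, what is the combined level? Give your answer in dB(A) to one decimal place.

100.3 dB(A)

For uncorrelated sources the intensities add, so convert each level to linear form, sum, and take 10·log₁₀ of the total.
Σ 10^(L/10) = 10^(82/10) + 10^(87/10) + 10^(100/10) = 1.066e+10.
L_total = 10·log₁₀(1.066e+10) = 100.28 dB(A).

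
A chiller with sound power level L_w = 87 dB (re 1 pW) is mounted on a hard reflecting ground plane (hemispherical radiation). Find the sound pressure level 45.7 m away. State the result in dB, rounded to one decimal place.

45.8 dB

The power spreads over a hemisphere of area 2π·r², so L_p = L_w − 10·log₁₀(2π·r²).
2π·r² = 1.312e+04 m², 10·log₁₀ of that is 41.180 dB.
L_p = 87 − 41.180 = 45.82 dB.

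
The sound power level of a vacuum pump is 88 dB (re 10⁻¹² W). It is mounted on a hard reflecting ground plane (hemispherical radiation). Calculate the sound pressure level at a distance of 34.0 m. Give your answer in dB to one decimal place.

49.4 dB

L_p = L_w − 10·log₁₀(2π·r²) with r = 34.0 m.
2π·r² = 7263 m², 10·log₁₀ of that is 38.611 dB.
L_p = 88 − 38.611 = 49.39 dB.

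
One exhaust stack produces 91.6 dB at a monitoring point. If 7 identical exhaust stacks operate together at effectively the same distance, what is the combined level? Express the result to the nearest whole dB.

L_total = L₁ + 10·log₁₀ N for N identical incoherent sources.
L_total = 91.6 + 10·log₁₀(7) = 91.6 + 8.451 = 100.05 dB.

100 dB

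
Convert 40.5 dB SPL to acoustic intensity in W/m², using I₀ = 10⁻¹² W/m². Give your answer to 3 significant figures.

L = 10·log₁₀(I/I₀) ⇒ I = I₀·10^(L/10) = 10⁻¹² × 10^4.05.

1.12e-08 W/m²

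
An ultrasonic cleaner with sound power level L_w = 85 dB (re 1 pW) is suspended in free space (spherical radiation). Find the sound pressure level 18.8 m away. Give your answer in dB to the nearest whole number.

49 dB

L_p = L_w − 10·log₁₀(4π·r²) with r = 18.8 m.
4π·r² = 4441 m², 10·log₁₀ of that is 36.475 dB.
L_p = 85 − 36.475 = 48.52 dB.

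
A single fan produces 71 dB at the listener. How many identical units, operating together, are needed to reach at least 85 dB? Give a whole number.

N identical sources give L₁ + 10·log₁₀ N, so require 10·log₁₀ N ≥ 85 − 71 = 14.0 dB.
N ≥ 10^(14.0/10) = 25.119, so N = 26.

26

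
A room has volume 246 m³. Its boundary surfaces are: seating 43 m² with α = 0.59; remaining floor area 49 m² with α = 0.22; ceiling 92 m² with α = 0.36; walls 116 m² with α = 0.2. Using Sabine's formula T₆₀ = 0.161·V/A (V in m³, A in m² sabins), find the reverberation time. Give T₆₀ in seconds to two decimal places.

0.43 s

Total absorption A = 43·0.59 + 49·0.22 + 92·0.36 + 116·0.2 = 92.47 m² sabins.
T₆₀ = 0.161·V/A = 0.161·246/92.47 = 0.428 s.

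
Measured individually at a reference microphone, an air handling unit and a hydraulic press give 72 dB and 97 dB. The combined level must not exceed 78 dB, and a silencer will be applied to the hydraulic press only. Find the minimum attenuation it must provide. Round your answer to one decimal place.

Everything except the hydraulic press sums to 10^(72/10) = 1.585e+07 in linear terms, 72.00 dB.
The limit corresponds to 10^(78/10) = 6.310e+07; subtracting the fixed part leaves 4.725e+07 for the hydraulic press, i.e. 76.74 dB.
So the hydraulic press must be reduced from 97 to 76.74 dB: IL = 20.26 dB.

20.3 dB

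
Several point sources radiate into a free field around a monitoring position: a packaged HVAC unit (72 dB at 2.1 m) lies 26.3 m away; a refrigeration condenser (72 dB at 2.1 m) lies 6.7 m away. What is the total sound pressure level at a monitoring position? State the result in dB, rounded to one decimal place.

Apply inverse-square spreading to bring every level to the receiver, then sum 10^(L/10).
packaged HVAC unit: 72 − 20·log₁₀(26.3/2.1) = 72 − 21.95 = 50.05 dB.
refrigeration condenser: 72 − 20·log₁₀(6.7/2.1) = 72 − 10.08 = 61.92 dB.
Σ 10^(L/10) = 1.658e+06 → L_total = 10·log₁₀(1.658e+06) = 62.20 dB.

62.2 dB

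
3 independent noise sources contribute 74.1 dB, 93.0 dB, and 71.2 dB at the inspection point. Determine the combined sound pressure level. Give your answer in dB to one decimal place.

93.1 dB

For uncorrelated sources the intensities add, so convert each level to linear form, sum, and take 10·log₁₀ of the total.
Σ 10^(L/10) = 10^(74.1/10) + 10^(93.0/10) + 10^(71.2/10) = 2.034e+09.
L_total = 10·log₁₀(2.034e+09) = 93.08 dB.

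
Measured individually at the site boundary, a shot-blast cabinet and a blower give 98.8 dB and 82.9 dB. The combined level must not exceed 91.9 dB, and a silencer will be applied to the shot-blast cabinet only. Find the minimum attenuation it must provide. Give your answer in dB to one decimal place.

7.5 dB

Fixed contribution from the other source: Σ 10^(L/10) = 10^(82.9/10) = 1.950e+08 (82.90 dB).
The limit corresponds to 10^(91.9/10) = 1.549e+09; subtracting the fixed part leaves 1.354e+09 for the shot-blast cabinet, i.e. 91.32 dB.
Required insertion loss = 98.8 − 91.32 = 7.48 dB.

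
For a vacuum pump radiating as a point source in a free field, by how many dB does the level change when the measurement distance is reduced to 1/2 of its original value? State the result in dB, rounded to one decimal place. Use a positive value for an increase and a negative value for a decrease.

+6.0 dB

With spherical spreading the level changes by −20·log₁₀(r₂/r₁).
ΔL = −20·log₁₀(0.5) = +6.02 dB.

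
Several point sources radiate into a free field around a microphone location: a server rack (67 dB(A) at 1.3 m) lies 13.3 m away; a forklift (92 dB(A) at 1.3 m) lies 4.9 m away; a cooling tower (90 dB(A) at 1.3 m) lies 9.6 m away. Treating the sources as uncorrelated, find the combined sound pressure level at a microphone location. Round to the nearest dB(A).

First find each source's level at the receiver (point-source: −20·log₁₀(r/r_ref)), then combine on an intensity basis.
server rack: 67 − 20·log₁₀(13.3/1.3) = 67 − 20.20 = 46.80 dB(A).
forklift: 92 − 20·log₁₀(4.9/1.3) = 92 − 11.53 = 80.47 dB(A).
cooling tower: 90 − 20·log₁₀(9.6/1.3) = 90 − 17.37 = 72.63 dB(A).
Σ 10^(L/10) = 1.299e+08 → L_total = 10·log₁₀(1.299e+08) = 81.14 dB(A).

81 dB(A)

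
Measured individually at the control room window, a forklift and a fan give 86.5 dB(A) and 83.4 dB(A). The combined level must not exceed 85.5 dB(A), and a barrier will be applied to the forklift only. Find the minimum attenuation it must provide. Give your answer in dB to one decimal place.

The untreated sources together contribute 10^(83.4/10) = 2.188e+08, i.e. 83.40 dB(A).
The limit corresponds to 10^(85.5/10) = 3.548e+08; subtracting the fixed part leaves 1.360e+08 for the forklift, i.e. 81.34 dB(A).
So the forklift must be reduced from 86.5 to 81.34 dB(A): IL = 5.16 dB.

5.2 dB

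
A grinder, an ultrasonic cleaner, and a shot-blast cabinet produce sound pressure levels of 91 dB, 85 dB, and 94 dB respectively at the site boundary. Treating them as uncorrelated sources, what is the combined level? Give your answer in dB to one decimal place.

96.1 dB

For uncorrelated sources the intensities add, so convert each level to linear form, sum, and take 10·log₁₀ of the total.
Σ 10^(L/10) = 10^(91/10) + 10^(85/10) + 10^(94/10) = 4.087e+09.
L_total = 10·log₁₀(4.087e+09) = 96.11 dB.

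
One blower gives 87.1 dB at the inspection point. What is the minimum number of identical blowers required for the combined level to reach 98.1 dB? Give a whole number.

13

Need L₁ + 10·log₁₀ N ≥ 98.1, i.e. log₁₀ N ≥ 1.10.
N ≥ 10^(11.0/10) = 12.589, so N = 13.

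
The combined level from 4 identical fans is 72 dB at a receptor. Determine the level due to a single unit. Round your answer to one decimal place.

66.0 dB

4 equal contributions raise the level by 10·log₁₀ 4 = 6.021 dB, so each unit alone gives 72 − 6.021.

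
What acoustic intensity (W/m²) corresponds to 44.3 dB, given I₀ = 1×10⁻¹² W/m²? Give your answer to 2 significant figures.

2.7e-08 W/m²

I/I₀ = 10^(44.3/10) = 2.692e+04, so I = 2.692e+04 × 10⁻¹² W/m².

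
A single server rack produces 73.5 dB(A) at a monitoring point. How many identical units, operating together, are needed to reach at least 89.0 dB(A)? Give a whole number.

36

N identical sources give L₁ + 10·log₁₀ N, so require 10·log₁₀ N ≥ 89.0 − 73.5 = 15.5 dB.
N ≥ 10^(15.5/10) = 35.481, so N = 36.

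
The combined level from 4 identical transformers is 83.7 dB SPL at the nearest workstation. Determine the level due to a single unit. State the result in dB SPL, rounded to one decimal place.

For N identical incoherent sources L_total = L₁ + 10·log₁₀ N, so L₁ = 83.7 − 10·log₁₀(4) = 83.7 − 6.021.

77.7 dB SPL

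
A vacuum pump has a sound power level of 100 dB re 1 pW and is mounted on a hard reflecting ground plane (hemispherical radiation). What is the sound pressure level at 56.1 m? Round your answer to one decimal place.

Free-field hemispherical radiation: L_p = L_w − 10·log₁₀(2π·r²), r = 56.1 m.
2π·r² = 1.977e+04 m², 10·log₁₀ of that is 42.961 dB.
L_p = 100 − 42.961 = 57.04 dB.

57.0 dB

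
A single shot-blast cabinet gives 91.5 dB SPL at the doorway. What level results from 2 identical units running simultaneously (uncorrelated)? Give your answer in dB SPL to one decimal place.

94.5 dB SPL

With 2 equal, uncorrelated contributions the intensity is 2× that of one unit, giving a rise of 10·log₁₀ 2.
L_total = 91.5 + 10·log₁₀(2) = 91.5 + 3.010 = 94.51 dB SPL.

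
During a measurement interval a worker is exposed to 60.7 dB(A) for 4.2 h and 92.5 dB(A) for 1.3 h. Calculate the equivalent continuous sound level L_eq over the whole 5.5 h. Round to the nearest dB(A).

The energy average is taken in the linear domain: L_eq = 10·log₁₀[(Σ tᵢ·10^(Lᵢ/10))/T], T = 5.5 h.
Σ tᵢ·10^(Lᵢ/10) = 4.2·10^(60.7/10) + 1.3·10^(92.5/10) = 2.317e+09.
L_eq = 10·log₁₀(2.317e+09/5.5) = 86.25 dB(A).

86 dB(A)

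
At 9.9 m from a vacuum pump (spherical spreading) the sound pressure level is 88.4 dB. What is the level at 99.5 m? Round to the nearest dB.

68 dB

For a point source, L₂ = L₁ − 20·log₁₀(r₂/r₁).
L₂ = 88.4 − 20·log₁₀(99.5/9.9) = 88.4 − 20.044 = 68.36 dB.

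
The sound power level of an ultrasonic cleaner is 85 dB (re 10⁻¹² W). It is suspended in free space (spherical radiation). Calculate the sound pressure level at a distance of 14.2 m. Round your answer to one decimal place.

51.0 dB

Free-field spherical radiation: L_p = L_w − 10·log₁₀(4π·r²), r = 14.2 m.
4π·r² = 2534 m², 10·log₁₀ of that is 34.038 dB.
L_p = 85 − 34.038 = 50.96 dB.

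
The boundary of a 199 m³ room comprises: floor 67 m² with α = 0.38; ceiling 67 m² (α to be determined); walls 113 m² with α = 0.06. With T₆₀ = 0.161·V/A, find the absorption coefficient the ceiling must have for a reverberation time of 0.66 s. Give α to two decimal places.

0.24

A = 0.161·V/T₆₀ = 0.161·199/0.66 = 48.54 m² sabins.
Absorption from the other surfaces = 67·0.38 + 113·0.06 = 32.24 m², so the ceiling must supply 16.30 m² over 67 m².
α = 16.30/67 = 0.243.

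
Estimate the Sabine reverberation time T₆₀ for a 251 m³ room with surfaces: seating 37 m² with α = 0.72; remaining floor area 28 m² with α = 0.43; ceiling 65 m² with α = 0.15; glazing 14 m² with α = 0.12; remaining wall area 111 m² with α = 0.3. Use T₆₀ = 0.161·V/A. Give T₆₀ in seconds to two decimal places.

A = Σ Sᵢαᵢ = 37·0.72 + 28·0.43 + 65·0.15 + 14·0.12 + 111·0.3 = 83.41 m².
T₆₀ = 0.161·V/A = 0.161·251/83.41 = 0.484 s.

0.48 s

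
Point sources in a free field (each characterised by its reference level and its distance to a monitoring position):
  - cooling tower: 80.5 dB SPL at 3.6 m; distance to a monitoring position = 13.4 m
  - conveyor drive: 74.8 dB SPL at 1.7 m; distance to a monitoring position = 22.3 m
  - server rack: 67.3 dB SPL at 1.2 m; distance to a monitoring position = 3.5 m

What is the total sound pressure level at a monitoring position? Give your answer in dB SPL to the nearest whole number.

69 dB SPL

Apply inverse-square spreading to bring every level to the receiver, then sum 10^(L/10).
cooling tower: 80.5 − 20·log₁₀(13.4/3.6) = 80.5 − 11.42 = 69.08 dB SPL.
conveyor drive: 74.8 − 20·log₁₀(22.3/1.7) = 74.8 − 22.36 = 52.44 dB SPL.
server rack: 67.3 − 20·log₁₀(3.5/1.2) = 67.3 − 9.30 = 58.00 dB SPL.
Σ 10^(L/10) = 8.905e+06 → L_total = 10·log₁₀(8.905e+06) = 69.50 dB SPL.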